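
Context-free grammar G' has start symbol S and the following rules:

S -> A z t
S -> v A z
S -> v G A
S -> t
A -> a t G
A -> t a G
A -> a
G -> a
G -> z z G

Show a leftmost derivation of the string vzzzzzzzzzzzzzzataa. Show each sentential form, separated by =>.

S => vGA => vzzGA => vzzzzGA => vzzzzzzGA => vzzzzzzzzGA => vzzzzzzzzzzGA => vzzzzzzzzzzzzGA => vzzzzzzzzzzzzzzGA => vzzzzzzzzzzzzzzaA => vzzzzzzzzzzzzzzataG => vzzzzzzzzzzzzzzataa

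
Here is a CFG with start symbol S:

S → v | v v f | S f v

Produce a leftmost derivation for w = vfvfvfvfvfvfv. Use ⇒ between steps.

S⇒Sfv⇒Sfvfv⇒Sfvfvfv⇒Sfvfvfvfv⇒Sfvfvfvfvfv⇒Sfvfvfvfvfvfv⇒vfvfvfvfvfvfv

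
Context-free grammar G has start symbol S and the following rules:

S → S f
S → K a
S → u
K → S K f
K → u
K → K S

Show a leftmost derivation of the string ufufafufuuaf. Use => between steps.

S=>Sf=>Kaf=>KSaf=>KSSaf=>SKfSSaf=>SfKfSSaf=>KafKfSSaf=>SKfafKfSSaf=>SfKfafKfSSaf=>ufKfafKfSSaf=>ufufafKfSSaf=>ufufafufSSaf=>ufufafufuSaf=>ufufafufuuaf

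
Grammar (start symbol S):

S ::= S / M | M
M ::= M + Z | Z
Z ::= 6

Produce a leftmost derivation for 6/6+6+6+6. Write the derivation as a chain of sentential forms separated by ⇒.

S⇒S/M⇒M/M⇒Z/M⇒6/M⇒6/M+Z⇒6/M+Z+Z⇒6/M+Z+Z+Z⇒6/Z+Z+Z+Z⇒6/6+Z+Z+Z⇒6/6+6+Z+Z⇒6/6+6+6+Z⇒6/6+6+6+6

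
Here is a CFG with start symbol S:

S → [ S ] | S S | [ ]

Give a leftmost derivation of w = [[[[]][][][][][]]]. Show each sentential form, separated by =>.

S => [S] => [[S]] => [[SS]] => [[SSS]] => [[SSSS]] => [[SSSSS]] => [[[S]SSSS]] => [[[[]]SSSS]] => [[[[]]SSSSS]] => [[[[]][]SSSS]] => [[[[]][][]SSS]] => [[[[]][][][]SS]] => [[[[]][][][][]S]] => [[[[]][][][][][]]]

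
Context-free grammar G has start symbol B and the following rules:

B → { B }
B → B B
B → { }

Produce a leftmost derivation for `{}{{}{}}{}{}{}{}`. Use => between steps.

B=>BB=>BBB=>BBBB=>BBBBB=>{}BBBB=>{}BBBBB=>{}{B}BBBB=>{}{BB}BBBB=>{}{{}B}BBBB=>{}{{}{}}BBBB=>{}{{}{}}{}BBB=>{}{{}{}}{}{}BB=>{}{{}{}}{}{}{}B=>{}{{}{}}{}{}{}{}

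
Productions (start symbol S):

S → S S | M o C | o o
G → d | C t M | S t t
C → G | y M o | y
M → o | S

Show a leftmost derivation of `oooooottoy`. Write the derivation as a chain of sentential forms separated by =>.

S => MoC   [S → M o C]
MoC => SoC   [M → S]
SoC => MoCoC   [S → M o C]
MoCoC => ooCoC   [M → o]
ooCoC => ooGoC   [C → G]
ooGoC => ooSttoC   [G → S t t]
ooSttoC => ooSSttoC   [S → S S]
ooSSttoC => ooooSttoC   [S → o o]
ooooSttoC => oooooottoC   [S → o o]
oooooottoC => oooooottoy   [C → y]

S => MoC => SoC => MoCoC => ooCoC => ooGoC => ooSttoC => ooSSttoC => ooooSttoC => oooooottoC => oooooottoy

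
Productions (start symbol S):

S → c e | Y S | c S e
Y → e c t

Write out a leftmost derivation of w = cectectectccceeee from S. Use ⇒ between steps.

S⇒cSe⇒cYSe⇒cectSe⇒cectYSe⇒cectectSe⇒cectectYSe⇒cectectectSe⇒cectectectcSee⇒cectectectccSeee⇒cectectectccceeee

S ⇒ cSe   [S → c S e]
cSe ⇒ cYSe   [S → Y S]
cYSe ⇒ cectSe   [Y → e c t]
cectSe ⇒ cectYSe   [S → Y S]
cectYSe ⇒ cectectSe   [Y → e c t]
cectectSe ⇒ cectectYSe   [S → Y S]
cectectYSe ⇒ cectectectSe   [Y → e c t]
cectectectSe ⇒ cectectectcSee   [S → c S e]
cectectectcSee ⇒ cectectectccSeee   [S → c S e]
cectectectccSeee ⇒ cectectectccceeee   [S → c e]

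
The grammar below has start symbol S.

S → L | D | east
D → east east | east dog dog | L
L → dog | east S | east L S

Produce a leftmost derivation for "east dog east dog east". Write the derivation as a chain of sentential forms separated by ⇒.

S ⇒ L ⇒ east L S ⇒ east dog S ⇒ east dog L ⇒ east dog east L S ⇒ east dog east dog S ⇒ east dog east dog east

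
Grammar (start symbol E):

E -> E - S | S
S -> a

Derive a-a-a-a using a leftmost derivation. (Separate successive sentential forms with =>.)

E => E-S => E-S-S => E-S-S-S => S-S-S-S => a-S-S-S => a-a-S-S => a-a-a-S => a-a-a-a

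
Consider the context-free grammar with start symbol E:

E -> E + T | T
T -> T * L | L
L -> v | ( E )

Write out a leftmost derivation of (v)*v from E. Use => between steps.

E => T => T*L => L*L => (E)*L => (T)*L => (L)*L => (v)*L => (v)*v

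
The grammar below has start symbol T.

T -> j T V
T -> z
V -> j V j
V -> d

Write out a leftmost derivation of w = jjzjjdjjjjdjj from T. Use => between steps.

T => jTV   [T -> j T V]
jTV => jjTVV   [T -> j T V]
jjTVV => jjzVV   [T -> z]
jjzVV => jjzjVjV   [V -> j V j]
jjzjVjV => jjzjjVjjV   [V -> j V j]
jjzjjVjjV => jjzjjdjjV   [V -> d]
jjzjjdjjV => jjzjjdjjjVj   [V -> j V j]
jjzjjdjjjVj => jjzjjdjjjjVjj   [V -> j V j]
jjzjjdjjjjVjj => jjzjjdjjjjdjj   [V -> d]

T => jTV => jjTVV => jjzVV => jjzjVjV => jjzjjVjjV => jjzjjdjjV => jjzjjdjjjVj => jjzjjdjjjjVjj => jjzjjdjjjjdjj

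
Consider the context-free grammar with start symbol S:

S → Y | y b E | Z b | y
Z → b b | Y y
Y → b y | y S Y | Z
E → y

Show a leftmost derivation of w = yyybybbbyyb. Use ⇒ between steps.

S ⇒ Zb ⇒ Yyb ⇒ ySYyb ⇒ yYYyb ⇒ yySYYyb ⇒ yyybEYYyb ⇒ yyybyYYyb ⇒ yyybyZYyb ⇒ yyybybbYyb ⇒ yyybybbbyyb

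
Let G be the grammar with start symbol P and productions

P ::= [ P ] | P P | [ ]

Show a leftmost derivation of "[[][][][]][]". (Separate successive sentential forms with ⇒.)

P⇒PP⇒[P]P⇒[PP]P⇒[PPP]P⇒[PPPP]P⇒[[]PPP]P⇒[[][]PP]P⇒[[][][]P]P⇒[[][][][]]P⇒[[][][][]][]

P ⇒ PP   [P ::= P P]
PP ⇒ [P]P   [P ::= [ P ]]
[P]P ⇒ [PP]P   [P ::= P P]
[PP]P ⇒ [PPP]P   [P ::= P P]
[PPP]P ⇒ [PPPP]P   [P ::= P P]
[PPPP]P ⇒ [[]PPP]P   [P ::= [ ]]
[[]PPP]P ⇒ [[][]PP]P   [P ::= [ ]]
[[][]PP]P ⇒ [[][][]P]P   [P ::= [ ]]
[[][][]P]P ⇒ [[][][][]]P   [P ::= [ ]]
[[][][][]]P ⇒ [[][][][]][]   [P ::= [ ]]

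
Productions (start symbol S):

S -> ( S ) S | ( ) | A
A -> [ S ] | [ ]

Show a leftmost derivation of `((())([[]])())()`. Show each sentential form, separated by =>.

S=>(S)S=>((S)S)S=>((())S)S=>((())(S)S)S=>((())(A)S)S=>((())([S])S)S=>((())([A])S)S=>((())([[]])S)S=>((())([[]])())S=>((())([[]])())()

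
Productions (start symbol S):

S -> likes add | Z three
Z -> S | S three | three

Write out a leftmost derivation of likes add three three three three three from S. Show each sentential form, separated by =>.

S => Z three   [S -> Z three]
Z three => S three three   [Z -> S three]
S three three => Z three three three   [S -> Z three]
Z three three three => S three three three three   [Z -> S three]
S three three three three => Z three three three three three   [S -> Z three]
Z three three three three three => S three three three three three   [Z -> S]
S three three three three three => likes add three three three three three   [S -> likes add]

S => Z three => S three three => Z three three three => S three three three three => Z three three three three three => S three three three three three => likes add three three three three three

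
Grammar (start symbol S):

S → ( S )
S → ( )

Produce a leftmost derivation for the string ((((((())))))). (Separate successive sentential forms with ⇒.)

S ⇒ (S)   [S → ( S )]
(S) ⇒ ((S))   [S → ( S )]
((S)) ⇒ (((S)))   [S → ( S )]
(((S))) ⇒ ((((S))))   [S → ( S )]
((((S)))) ⇒ (((((S)))))   [S → ( S )]
(((((S))))) ⇒ ((((((S))))))   [S → ( S )]
((((((S)))))) ⇒ ((((((()))))))   [S → ( )]

S⇒(S)⇒((S))⇒(((S)))⇒((((S))))⇒(((((S)))))⇒((((((S))))))⇒((((((()))))))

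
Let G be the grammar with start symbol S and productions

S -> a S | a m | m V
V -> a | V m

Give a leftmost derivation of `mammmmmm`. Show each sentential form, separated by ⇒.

S ⇒ mV   [S -> m V]
mV ⇒ mVm   [V -> V m]
mVm ⇒ mVmm   [V -> V m]
mVmm ⇒ mVmmm   [V -> V m]
mVmmm ⇒ mVmmmm   [V -> V m]
mVmmmm ⇒ mVmmmmm   [V -> V m]
mVmmmmm ⇒ mVmmmmmm   [V -> V m]
mVmmmmmm ⇒ mammmmmm   [V -> a]

S ⇒ mV ⇒ mVm ⇒ mVmm ⇒ mVmmm ⇒ mVmmmm ⇒ mVmmmmm ⇒ mVmmmmmm ⇒ mammmmmm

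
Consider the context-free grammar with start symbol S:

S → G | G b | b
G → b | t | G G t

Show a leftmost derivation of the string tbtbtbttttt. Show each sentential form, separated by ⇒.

S ⇒ G ⇒ GGt ⇒ GGtGt ⇒ GGtGtGt ⇒ GGtGtGtGt ⇒ GGtGtGtGtGt ⇒ tGtGtGtGtGt ⇒ tbtGtGtGtGt ⇒ tbtbtGtGtGt ⇒ tbtbtbtGtGt ⇒ tbtbtbtttGt ⇒ tbtbtbttttt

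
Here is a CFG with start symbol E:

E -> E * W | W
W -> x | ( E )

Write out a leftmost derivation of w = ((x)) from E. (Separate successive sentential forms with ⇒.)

E ⇒ W   [E -> W]
W ⇒ (E)   [W -> ( E )]
(E) ⇒ (W)   [E -> W]
(W) ⇒ ((E))   [W -> ( E )]
((E)) ⇒ ((W))   [E -> W]
((W)) ⇒ ((x))   [W -> x]

E⇒W⇒(E)⇒(W)⇒((E))⇒((W))⇒((x))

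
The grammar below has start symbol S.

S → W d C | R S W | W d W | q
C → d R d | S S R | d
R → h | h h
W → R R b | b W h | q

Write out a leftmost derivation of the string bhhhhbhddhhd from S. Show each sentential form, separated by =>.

S => WdC => bWhdC => bRRbhdC => bhhRbhdC => bhhhhbhdC => bhhhhbhddRd => bhhhhbhddhhd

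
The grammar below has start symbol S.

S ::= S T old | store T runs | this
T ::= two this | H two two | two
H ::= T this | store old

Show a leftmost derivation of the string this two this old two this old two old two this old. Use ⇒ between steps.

S ⇒ S T old ⇒ S T old T old ⇒ S T old T old T old ⇒ S T old T old T old T old ⇒ this T old T old T old T old ⇒ this two this old T old T old T old ⇒ this two this old two this old T old T old ⇒ this two this old two this old two old T old ⇒ this two this old two this old two old two this old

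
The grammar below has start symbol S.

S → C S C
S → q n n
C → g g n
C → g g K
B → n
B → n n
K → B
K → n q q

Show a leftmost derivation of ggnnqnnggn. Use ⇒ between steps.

S ⇒ CSC ⇒ ggKSC ⇒ ggBSC ⇒ ggnnSC ⇒ ggnnqnnC ⇒ ggnnqnnggK ⇒ ggnnqnnggB ⇒ ggnnqnnggn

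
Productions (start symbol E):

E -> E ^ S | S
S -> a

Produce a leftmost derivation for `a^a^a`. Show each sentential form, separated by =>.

E => E^S => E^S^S => S^S^S => a^S^S => a^a^S => a^a^a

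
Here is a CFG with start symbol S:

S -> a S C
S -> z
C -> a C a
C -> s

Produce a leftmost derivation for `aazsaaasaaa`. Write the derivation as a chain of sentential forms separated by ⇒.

S ⇒ aSC ⇒ aaSCC ⇒ aazCC ⇒ aazsC ⇒ aazsaCa ⇒ aazsaaCaa ⇒ aazsaaaCaaa ⇒ aazsaaasaaa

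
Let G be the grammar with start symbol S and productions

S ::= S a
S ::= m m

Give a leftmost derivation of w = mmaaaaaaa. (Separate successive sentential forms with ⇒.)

S ⇒ Sa ⇒ Saa ⇒ Saaa ⇒ Saaaa ⇒ Saaaaa ⇒ Saaaaaa ⇒ Saaaaaaa ⇒ mmaaaaaaa

S ⇒ Sa   [S ::= S a]
Sa ⇒ Saa   [S ::= S a]
Saa ⇒ Saaa   [S ::= S a]
Saaa ⇒ Saaaa   [S ::= S a]
Saaaa ⇒ Saaaaa   [S ::= S a]
Saaaaa ⇒ Saaaaaa   [S ::= S a]
Saaaaaa ⇒ Saaaaaaa   [S ::= S a]
Saaaaaaa ⇒ mmaaaaaaa   [S ::= m m]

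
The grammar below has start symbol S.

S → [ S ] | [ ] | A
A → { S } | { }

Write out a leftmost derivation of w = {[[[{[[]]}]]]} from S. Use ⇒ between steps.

S ⇒ A ⇒ {S} ⇒ {[S]} ⇒ {[[S]]} ⇒ {[[[S]]]} ⇒ {[[[A]]]} ⇒ {[[[{S}]]]} ⇒ {[[[{[S]}]]]} ⇒ {[[[{[[]]}]]]}

S ⇒ A   [S → A]
A ⇒ {S}   [A → { S }]
{S} ⇒ {[S]}   [S → [ S ]]
{[S]} ⇒ {[[S]]}   [S → [ S ]]
{[[S]]} ⇒ {[[[S]]]}   [S → [ S ]]
{[[[S]]]} ⇒ {[[[A]]]}   [S → A]
{[[[A]]]} ⇒ {[[[{S}]]]}   [A → { S }]
{[[[{S}]]]} ⇒ {[[[{[S]}]]]}   [S → [ S ]]
{[[[{[S]}]]]} ⇒ {[[[{[[]]}]]]}   [S → [ ]]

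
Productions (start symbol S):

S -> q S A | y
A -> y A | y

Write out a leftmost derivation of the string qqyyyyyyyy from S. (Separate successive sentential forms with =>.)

S=>qSA=>qqSAA=>qqyAA=>qqyyAA=>qqyyyAA=>qqyyyyAA=>qqyyyyyAA=>qqyyyyyyAA=>qqyyyyyyyA=>qqyyyyyyyy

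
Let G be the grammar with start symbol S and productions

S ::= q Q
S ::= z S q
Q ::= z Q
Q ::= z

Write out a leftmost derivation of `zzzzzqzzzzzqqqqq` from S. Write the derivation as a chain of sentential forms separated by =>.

S=>zSq=>zzSqq=>zzzSqqq=>zzzzSqqqq=>zzzzzSqqqqq=>zzzzzqQqqqqq=>zzzzzqzQqqqqq=>zzzzzqzzQqqqqq=>zzzzzqzzzQqqqqq=>zzzzzqzzzzQqqqqq=>zzzzzqzzzzzqqqqq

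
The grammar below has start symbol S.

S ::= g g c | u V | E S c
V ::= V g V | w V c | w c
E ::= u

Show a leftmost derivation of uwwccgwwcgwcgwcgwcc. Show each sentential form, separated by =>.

S => uV   [S ::= u V]
uV => uVgV   [V ::= V g V]
uVgV => uwVcgV   [V ::= w V c]
uwVcgV => uwwccgV   [V ::= w c]
uwwccgV => uwwccgwVc   [V ::= w V c]
uwwccgwVc => uwwccgwVgVc   [V ::= V g V]
uwwccgwVgVc => uwwccgwVgVgVc   [V ::= V g V]
uwwccgwVgVgVc => uwwccgwwcgVgVc   [V ::= w c]
uwwccgwwcgVgVc => uwwccgwwcgwcgVc   [V ::= w c]
uwwccgwwcgwcgVc => uwwccgwwcgwcgVgVc   [V ::= V g V]
uwwccgwwcgwcgVgVc => uwwccgwwcgwcgwcgVc   [V ::= w c]
uwwccgwwcgwcgwcgVc => uwwccgwwcgwcgwcgwcc   [V ::= w c]

S=>uV=>uVgV=>uwVcgV=>uwwccgV=>uwwccgwVc=>uwwccgwVgVc=>uwwccgwVgVgVc=>uwwccgwwcgVgVc=>uwwccgwwcgwcgVc=>uwwccgwwcgwcgVgVc=>uwwccgwwcgwcgwcgVc=>uwwccgwwcgwcgwcgwcc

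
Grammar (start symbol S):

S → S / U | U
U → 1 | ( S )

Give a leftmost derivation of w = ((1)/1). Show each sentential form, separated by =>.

S => U => (S) => (S/U) => (U/U) => ((S)/U) => ((U)/U) => ((1)/U) => ((1)/1)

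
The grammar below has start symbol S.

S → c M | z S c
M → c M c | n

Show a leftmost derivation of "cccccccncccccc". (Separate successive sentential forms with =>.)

S => cM   [S → c M]
cM => ccMc   [M → c M c]
ccMc => cccMcc   [M → c M c]
cccMcc => ccccMccc   [M → c M c]
ccccMccc => cccccMcccc   [M → c M c]
cccccMcccc => ccccccMccccc   [M → c M c]
ccccccMccccc => cccccccMcccccc   [M → c M c]
cccccccMcccccc => cccccccncccccc   [M → n]

S => cM => ccMc => cccMcc => ccccMccc => cccccMcccc => ccccccMccccc => cccccccMcccccc => cccccccncccccc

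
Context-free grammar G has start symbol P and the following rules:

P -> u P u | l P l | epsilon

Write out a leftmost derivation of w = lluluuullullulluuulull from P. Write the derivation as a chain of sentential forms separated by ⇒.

P⇒lPl⇒llPll⇒lluPull⇒llulPlull⇒lluluPulull⇒lluluuPuulull⇒lluluuuPuuulull⇒lluluuulPluuulull⇒lluluuullPlluuulull⇒lluluuulluPulluuulull⇒lluluuullulPlulluuulull⇒lluluuullullulluuulull

P ⇒ lPl   [P -> l P l]
lPl ⇒ llPll   [P -> l P l]
llPll ⇒ lluPull   [P -> u P u]
lluPull ⇒ llulPlull   [P -> l P l]
llulPlull ⇒ lluluPulull   [P -> u P u]
lluluPulull ⇒ lluluuPuulull   [P -> u P u]
lluluuPuulull ⇒ lluluuuPuuulull   [P -> u P u]
lluluuuPuuulull ⇒ lluluuulPluuulull   [P -> l P l]
lluluuulPluuulull ⇒ lluluuullPlluuulull   [P -> l P l]
lluluuullPlluuulull ⇒ lluluuulluPulluuulull   [P -> u P u]
lluluuulluPulluuulull ⇒ lluluuullulPlulluuulull   [P -> l P l]
lluluuullulPlulluuulull ⇒ lluluuullullulluuulull   [P -> epsilon]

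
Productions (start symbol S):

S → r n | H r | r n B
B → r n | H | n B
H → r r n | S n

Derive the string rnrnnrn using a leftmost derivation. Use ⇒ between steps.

S ⇒ rnB ⇒ rnH ⇒ rnSn ⇒ rnHrn ⇒ rnSnrn ⇒ rnrnnrn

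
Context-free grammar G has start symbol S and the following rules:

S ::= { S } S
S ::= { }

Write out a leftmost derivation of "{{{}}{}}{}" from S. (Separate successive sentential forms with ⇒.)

S⇒{S}S⇒{{S}S}S⇒{{{}}S}S⇒{{{}}{}}S⇒{{{}}{}}{}

S ⇒ {S}S   [S ::= { S } S]
{S}S ⇒ {{S}S}S   [S ::= { S } S]
{{S}S}S ⇒ {{{}}S}S   [S ::= { }]
{{{}}S}S ⇒ {{{}}{}}S   [S ::= { }]
{{{}}{}}S ⇒ {{{}}{}}{}   [S ::= { }]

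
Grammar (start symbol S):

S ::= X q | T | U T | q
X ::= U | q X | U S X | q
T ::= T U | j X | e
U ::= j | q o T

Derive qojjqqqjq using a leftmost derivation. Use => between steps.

S => UT => qoTT => qojXT => qojUSXT => qojjSXT => qojjXqXT => qojjqqXT => qojjqqqT => qojjqqqjX => qojjqqqjq

S => UT   [S ::= U T]
UT => qoTT   [U ::= q o T]
qoTT => qojXT   [T ::= j X]
qojXT => qojUSXT   [X ::= U S X]
qojUSXT => qojjSXT   [U ::= j]
qojjSXT => qojjXqXT   [S ::= X q]
qojjXqXT => qojjqqXT   [X ::= q]
qojjqqXT => qojjqqqT   [X ::= q]
qojjqqqT => qojjqqqjX   [T ::= j X]
qojjqqqjX => qojjqqqjq   [X ::= q]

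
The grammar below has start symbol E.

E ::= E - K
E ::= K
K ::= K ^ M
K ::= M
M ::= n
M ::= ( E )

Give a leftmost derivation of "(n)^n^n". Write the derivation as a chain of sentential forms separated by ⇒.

E ⇒ K ⇒ K^M ⇒ K^M^M ⇒ M^M^M ⇒ (E)^M^M ⇒ (K)^M^M ⇒ (M)^M^M ⇒ (n)^M^M ⇒ (n)^n^M ⇒ (n)^n^n

E ⇒ K   [E ::= K]
K ⇒ K^M   [K ::= K ^ M]
K^M ⇒ K^M^M   [K ::= K ^ M]
K^M^M ⇒ M^M^M   [K ::= M]
M^M^M ⇒ (E)^M^M   [M ::= ( E )]
(E)^M^M ⇒ (K)^M^M   [E ::= K]
(K)^M^M ⇒ (M)^M^M   [K ::= M]
(M)^M^M ⇒ (n)^M^M   [M ::= n]
(n)^M^M ⇒ (n)^n^M   [M ::= n]
(n)^n^M ⇒ (n)^n^n   [M ::= n]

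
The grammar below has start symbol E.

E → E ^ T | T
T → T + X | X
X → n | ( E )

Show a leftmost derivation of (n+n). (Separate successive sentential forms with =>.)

E=>T=>X=>(E)=>(T)=>(T+X)=>(X+X)=>(n+X)=>(n+n)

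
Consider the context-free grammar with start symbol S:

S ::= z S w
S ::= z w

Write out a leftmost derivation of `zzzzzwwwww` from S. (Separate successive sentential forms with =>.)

S => zSw   [S ::= z S w]
zSw => zzSww   [S ::= z S w]
zzSww => zzzSwww   [S ::= z S w]
zzzSwww => zzzzSwwww   [S ::= z S w]
zzzzSwwww => zzzzzwwwww   [S ::= z w]

S => zSw => zzSww => zzzSwww => zzzzSwwww => zzzzzwwwww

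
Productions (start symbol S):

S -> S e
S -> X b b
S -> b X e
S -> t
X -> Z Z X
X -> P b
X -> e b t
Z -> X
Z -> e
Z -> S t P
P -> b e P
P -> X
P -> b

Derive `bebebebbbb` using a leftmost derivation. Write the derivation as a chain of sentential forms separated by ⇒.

S ⇒ Xbb ⇒ Pbbb ⇒ bePbbb ⇒ bebePbbb ⇒ bebebePbbb ⇒ bebebebbbb

S ⇒ Xbb   [S -> X b b]
Xbb ⇒ Pbbb   [X -> P b]
Pbbb ⇒ bePbbb   [P -> b e P]
bePbbb ⇒ bebePbbb   [P -> b e P]
bebePbbb ⇒ bebebePbbb   [P -> b e P]
bebebePbbb ⇒ bebebebbbb   [P -> b]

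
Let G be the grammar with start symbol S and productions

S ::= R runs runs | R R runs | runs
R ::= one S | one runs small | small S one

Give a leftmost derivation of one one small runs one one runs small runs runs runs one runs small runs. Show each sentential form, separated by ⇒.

S ⇒ R R runs   [S ::= R R runs]
R R runs ⇒ one S R runs   [R ::= one S]
one S R runs ⇒ one R runs runs R runs   [S ::= R runs runs]
one R runs runs R runs ⇒ one one S runs runs R runs   [R ::= one S]
one one S runs runs R runs ⇒ one one R R runs runs runs R runs   [S ::= R R runs]
one one R R runs runs runs R runs ⇒ one one small S one R runs runs runs R runs   [R ::= small S one]
one one small S one R runs runs runs R runs ⇒ one one small runs one R runs runs runs R runs   [S ::= runs]
one one small runs one R runs runs runs R runs ⇒ one one small runs one one runs small runs runs runs R runs   [R ::= one runs small]
one one small runs one one runs small runs runs runs R runs ⇒ one one small runs one one runs small runs runs runs one runs small runs   [R ::= one runs small]

S ⇒ R R runs ⇒ one S R runs ⇒ one R runs runs R runs ⇒ one one S runs runs R runs ⇒ one one R R runs runs runs R runs ⇒ one one small S one R runs runs runs R runs ⇒ one one small runs one R runs runs runs R runs ⇒ one one small runs one one runs small runs runs runs R runs ⇒ one one small runs one one runs small runs runs runs one runs small runs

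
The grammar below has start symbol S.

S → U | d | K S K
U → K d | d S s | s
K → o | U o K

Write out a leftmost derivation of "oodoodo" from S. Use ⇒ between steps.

S ⇒ KSK   [S → K S K]
KSK ⇒ oSK   [K → o]
oSK ⇒ oUK   [S → U]
oUK ⇒ oKdK   [U → K d]
oKdK ⇒ oUoKdK   [K → U o K]
oUoKdK ⇒ oKdoKdK   [U → K d]
oKdoKdK ⇒ oodoKdK   [K → o]
oodoKdK ⇒ oodoodK   [K → o]
oodoodK ⇒ oodoodo   [K → o]

S ⇒ KSK ⇒ oSK ⇒ oUK ⇒ oKdK ⇒ oUoKdK ⇒ oKdoKdK ⇒ oodoKdK ⇒ oodoodK ⇒ oodoodo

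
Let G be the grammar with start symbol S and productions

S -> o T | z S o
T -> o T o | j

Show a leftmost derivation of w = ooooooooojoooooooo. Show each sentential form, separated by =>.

S => oT   [S -> o T]
oT => ooTo   [T -> o T o]
ooTo => oooToo   [T -> o T o]
oooToo => ooooTooo   [T -> o T o]
ooooTooo => oooooToooo   [T -> o T o]
oooooToooo => ooooooTooooo   [T -> o T o]
ooooooTooooo => oooooooToooooo   [T -> o T o]
oooooooToooooo => ooooooooTooooooo   [T -> o T o]
ooooooooTooooooo => oooooooooToooooooo   [T -> o T o]
oooooooooToooooooo => ooooooooojoooooooo   [T -> j]

S => oT => ooTo => oooToo => ooooTooo => oooooToooo => ooooooTooooo => oooooooToooooo => ooooooooTooooooo => oooooooooToooooooo => ooooooooojoooooooo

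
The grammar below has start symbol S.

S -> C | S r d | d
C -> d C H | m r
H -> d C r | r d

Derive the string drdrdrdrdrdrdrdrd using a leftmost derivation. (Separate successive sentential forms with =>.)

S=>Srd=>Srdrd=>Srdrdrd=>Srdrdrdrd=>Srdrdrdrdrd=>Srdrdrdrdrdrd=>Srdrdrdrdrdrdrd=>Srdrdrdrdrdrdrdrd=>drdrdrdrdrdrdrdrd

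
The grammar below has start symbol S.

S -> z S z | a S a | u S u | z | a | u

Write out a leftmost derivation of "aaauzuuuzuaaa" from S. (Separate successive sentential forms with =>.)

S => aSa   [S -> a S a]
aSa => aaSaa   [S -> a S a]
aaSaa => aaaSaaa   [S -> a S a]
aaaSaaa => aaauSuaaa   [S -> u S u]
aaauSuaaa => aaauzSzuaaa   [S -> z S z]
aaauzSzuaaa => aaauzuSuzuaaa   [S -> u S u]
aaauzuSuzuaaa => aaauzuuuzuaaa   [S -> u]

S => aSa => aaSaa => aaaSaaa => aaauSuaaa => aaauzSzuaaa => aaauzuSuzuaaa => aaauzuuuzuaaa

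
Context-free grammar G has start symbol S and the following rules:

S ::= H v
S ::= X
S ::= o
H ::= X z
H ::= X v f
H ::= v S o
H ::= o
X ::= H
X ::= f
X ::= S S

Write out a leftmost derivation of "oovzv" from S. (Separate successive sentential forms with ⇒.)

S ⇒ Hv ⇒ Xzv ⇒ SSzv ⇒ oSzv ⇒ oHvzv ⇒ oovzv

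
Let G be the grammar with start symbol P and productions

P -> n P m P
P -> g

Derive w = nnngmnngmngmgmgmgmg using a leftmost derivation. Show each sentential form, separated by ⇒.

P⇒nPmP⇒nnPmPmP⇒nnnPmPmPmP⇒nnngmPmPmP⇒nnngmnPmPmPmP⇒nnngmnnPmPmPmPmP⇒nnngmnngmPmPmPmP⇒nnngmnngmnPmPmPmPmP⇒nnngmnngmngmPmPmPmP⇒nnngmnngmngmgmPmPmP⇒nnngmnngmngmgmgmPmP⇒nnngmnngmngmgmgmgmP⇒nnngmnngmngmgmgmgmg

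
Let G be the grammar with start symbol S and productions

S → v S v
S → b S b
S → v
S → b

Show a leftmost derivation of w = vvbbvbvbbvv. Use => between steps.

S => vSv => vvSvv => vvbSbvv => vvbbSbbvv => vvbbvSvbbvv => vvbbvbvbbvv

S => vSv   [S → v S v]
vSv => vvSvv   [S → v S v]
vvSvv => vvbSbvv   [S → b S b]
vvbSbvv => vvbbSbbvv   [S → b S b]
vvbbSbbvv => vvbbvSvbbvv   [S → v S v]
vvbbvSvbbvv => vvbbvbvbbvv   [S → b]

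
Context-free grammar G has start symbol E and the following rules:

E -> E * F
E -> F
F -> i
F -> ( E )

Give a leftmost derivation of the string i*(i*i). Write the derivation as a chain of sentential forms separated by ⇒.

E ⇒ E*F ⇒ F*F ⇒ i*F ⇒ i*(E) ⇒ i*(E*F) ⇒ i*(F*F) ⇒ i*(i*F) ⇒ i*(i*i)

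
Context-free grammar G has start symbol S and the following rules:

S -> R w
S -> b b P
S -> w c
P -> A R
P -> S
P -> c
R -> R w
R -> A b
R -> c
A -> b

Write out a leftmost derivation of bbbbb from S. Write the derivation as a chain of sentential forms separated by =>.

S => bbP => bbAR => bbbR => bbbAb => bbbbb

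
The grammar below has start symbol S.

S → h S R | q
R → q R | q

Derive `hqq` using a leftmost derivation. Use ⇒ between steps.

S ⇒ hSR ⇒ hqR ⇒ hqq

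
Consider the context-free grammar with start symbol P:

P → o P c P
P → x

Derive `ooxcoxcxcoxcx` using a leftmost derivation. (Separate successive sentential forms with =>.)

P => oPcP => ooPcPcP => ooxcPcP => ooxcoPcPcP => ooxcoxcPcP => ooxcoxcxcP => ooxcoxcxcoPcP => ooxcoxcxcoxcP => ooxcoxcxcoxcx

P => oPcP   [P → o P c P]
oPcP => ooPcPcP   [P → o P c P]
ooPcPcP => ooxcPcP   [P → x]
ooxcPcP => ooxcoPcPcP   [P → o P c P]
ooxcoPcPcP => ooxcoxcPcP   [P → x]
ooxcoxcPcP => ooxcoxcxcP   [P → x]
ooxcoxcxcP => ooxcoxcxcoPcP   [P → o P c P]
ooxcoxcxcoPcP => ooxcoxcxcoxcP   [P → x]
ooxcoxcxcoxcP => ooxcoxcxcoxcx   [P → x]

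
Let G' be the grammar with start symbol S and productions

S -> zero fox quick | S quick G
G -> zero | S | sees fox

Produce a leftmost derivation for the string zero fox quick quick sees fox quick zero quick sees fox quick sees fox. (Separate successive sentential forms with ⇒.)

S ⇒ S quick G ⇒ S quick G quick G ⇒ S quick G quick G quick G ⇒ S quick G quick G quick G quick G ⇒ zero fox quick quick G quick G quick G quick G ⇒ zero fox quick quick sees fox quick G quick G quick G ⇒ zero fox quick quick sees fox quick zero quick G quick G ⇒ zero fox quick quick sees fox quick zero quick sees fox quick G ⇒ zero fox quick quick sees fox quick zero quick sees fox quick sees fox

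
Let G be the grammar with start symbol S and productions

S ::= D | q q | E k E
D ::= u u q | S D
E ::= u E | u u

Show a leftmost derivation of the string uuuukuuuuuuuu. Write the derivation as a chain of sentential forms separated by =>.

S => EkE => uEkE => uuEkE => uuuukE => uuuukuE => uuuukuuE => uuuukuuuE => uuuukuuuuE => uuuukuuuuuE => uuuukuuuuuuE => uuuukuuuuuuuu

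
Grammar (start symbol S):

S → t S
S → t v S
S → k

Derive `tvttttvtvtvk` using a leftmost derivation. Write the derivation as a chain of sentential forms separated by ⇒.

S ⇒ tvS   [S → t v S]
tvS ⇒ tvtS   [S → t S]
tvtS ⇒ tvttS   [S → t S]
tvttS ⇒ tvtttS   [S → t S]
tvtttS ⇒ tvttttvS   [S → t v S]
tvttttvS ⇒ tvttttvtvS   [S → t v S]
tvttttvtvS ⇒ tvttttvtvtvS   [S → t v S]
tvttttvtvtvS ⇒ tvttttvtvtvk   [S → k]

S ⇒ tvS ⇒ tvtS ⇒ tvttS ⇒ tvtttS ⇒ tvttttvS ⇒ tvttttvtvS ⇒ tvttttvtvtvS ⇒ tvttttvtvtvk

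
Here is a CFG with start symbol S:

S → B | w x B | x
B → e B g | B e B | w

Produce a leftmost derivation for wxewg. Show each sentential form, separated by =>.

S=>wxB=>wxeBg=>wxewg

S => wxB   [S → w x B]
wxB => wxeBg   [B → e B g]
wxeBg => wxewg   [B → w]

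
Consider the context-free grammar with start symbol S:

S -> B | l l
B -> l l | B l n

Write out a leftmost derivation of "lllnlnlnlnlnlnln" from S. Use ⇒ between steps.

S ⇒ B   [S -> B]
B ⇒ Bln   [B -> B l n]
Bln ⇒ Blnln   [B -> B l n]
Blnln ⇒ Blnlnln   [B -> B l n]
Blnlnln ⇒ Blnlnlnln   [B -> B l n]
Blnlnlnln ⇒ Blnlnlnlnln   [B -> B l n]
Blnlnlnlnln ⇒ Blnlnlnlnlnln   [B -> B l n]
Blnlnlnlnlnln ⇒ Blnlnlnlnlnlnln   [B -> B l n]
Blnlnlnlnlnlnln ⇒ lllnlnlnlnlnlnln   [B -> l l]

S ⇒ B ⇒ Bln ⇒ Blnln ⇒ Blnlnln ⇒ Blnlnlnln ⇒ Blnlnlnlnln ⇒ Blnlnlnlnlnln ⇒ Blnlnlnlnlnlnln ⇒ lllnlnlnlnlnlnln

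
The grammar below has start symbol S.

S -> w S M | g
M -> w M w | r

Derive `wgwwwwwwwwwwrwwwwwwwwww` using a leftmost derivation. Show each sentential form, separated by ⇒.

S ⇒ wSM ⇒ wgM ⇒ wgwMw ⇒ wgwwMww ⇒ wgwwwMwww ⇒ wgwwwwMwwww ⇒ wgwwwwwMwwwww ⇒ wgwwwwwwMwwwwww ⇒ wgwwwwwwwMwwwwwww ⇒ wgwwwwwwwwMwwwwwwww ⇒ wgwwwwwwwwwMwwwwwwwww ⇒ wgwwwwwwwwwwMwwwwwwwwww ⇒ wgwwwwwwwwwwrwwwwwwwwww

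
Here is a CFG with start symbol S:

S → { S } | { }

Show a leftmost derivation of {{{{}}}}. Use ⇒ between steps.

S⇒{S}⇒{{S}}⇒{{{S}}}⇒{{{{}}}}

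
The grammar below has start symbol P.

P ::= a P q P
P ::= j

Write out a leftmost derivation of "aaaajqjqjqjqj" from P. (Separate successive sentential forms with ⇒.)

P ⇒ aPqP ⇒ aaPqPqP ⇒ aaaPqPqPqP ⇒ aaaaPqPqPqPqP ⇒ aaaajqPqPqPqP ⇒ aaaajqjqPqPqP ⇒ aaaajqjqjqPqP ⇒ aaaajqjqjqjqP ⇒ aaaajqjqjqjqj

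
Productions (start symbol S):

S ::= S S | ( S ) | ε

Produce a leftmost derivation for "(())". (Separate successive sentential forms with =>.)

S => SS => SSS => (S)SS => (SS)SS => ((S)S)SS => (()S)SS => (())SS => (())S => (())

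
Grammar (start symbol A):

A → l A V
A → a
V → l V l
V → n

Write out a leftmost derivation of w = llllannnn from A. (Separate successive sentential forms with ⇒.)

A ⇒ lAV ⇒ llAVV ⇒ lllAVVV ⇒ llllAVVVV ⇒ llllaVVVV ⇒ llllanVVV ⇒ llllannVV ⇒ llllannnV ⇒ llllannnn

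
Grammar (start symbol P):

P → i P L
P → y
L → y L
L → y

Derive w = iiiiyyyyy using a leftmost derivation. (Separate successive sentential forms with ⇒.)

P ⇒ iPL ⇒ iiPLL ⇒ iiiPLLL ⇒ iiiiPLLLL ⇒ iiiiyLLLL ⇒ iiiiyyLLL ⇒ iiiiyyyLL ⇒ iiiiyyyyL ⇒ iiiiyyyyy

P ⇒ iPL   [P → i P L]
iPL ⇒ iiPLL   [P → i P L]
iiPLL ⇒ iiiPLLL   [P → i P L]
iiiPLLL ⇒ iiiiPLLLL   [P → i P L]
iiiiPLLLL ⇒ iiiiyLLLL   [P → y]
iiiiyLLLL ⇒ iiiiyyLLL   [L → y]
iiiiyyLLL ⇒ iiiiyyyLL   [L → y]
iiiiyyyLL ⇒ iiiiyyyyL   [L → y]
iiiiyyyyL ⇒ iiiiyyyyy   [L → y]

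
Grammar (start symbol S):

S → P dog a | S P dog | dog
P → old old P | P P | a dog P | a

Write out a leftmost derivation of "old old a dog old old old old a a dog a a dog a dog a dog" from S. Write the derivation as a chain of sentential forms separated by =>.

S => S P dog   [S → S P dog]
S P dog => S P dog P dog   [S → S P dog]
S P dog P dog => S P dog P dog P dog   [S → S P dog]
S P dog P dog P dog => P dog a P dog P dog P dog   [S → P dog a]
P dog a P dog P dog P dog => old old P dog a P dog P dog P dog   [P → old old P]
old old P dog a P dog P dog P dog => old old a dog P dog a P dog P dog P dog   [P → a dog P]
old old a dog P dog a P dog P dog P dog => old old a dog old old P dog a P dog P dog P dog   [P → old old P]
old old a dog old old P dog a P dog P dog P dog => old old a dog old old old old P dog a P dog P dog P dog   [P → old old P]
old old a dog old old old old P dog a P dog P dog P dog => old old a dog old old old old P P dog a P dog P dog P dog   [P → P P]
old old a dog old old old old P P dog a P dog P dog P dog => old old a dog old old old old a P dog a P dog P dog P dog   [P → a]
old old a dog old old old old a P dog a P dog P dog P dog => old old a dog old old old old a a dog a P dog P dog P dog   [P → a]
old old a dog old old old old a a dog a P dog P dog P dog => old old a dog old old old old a a dog a a dog P dog P dog   [P → a]
old old a dog old old old old a a dog a a dog P dog P dog => old old a dog old old old old a a dog a a dog a dog P dog   [P → a]
old old a dog old old old old a a dog a a dog a dog P dog => old old a dog old old old old a a dog a a dog a dog a dog   [P → a]

S => S P dog => S P dog P dog => S P dog P dog P dog => P dog a P dog P dog P dog => old old P dog a P dog P dog P dog => old old a dog P dog a P dog P dog P dog => old old a dog old old P dog a P dog P dog P dog => old old a dog old old old old P dog a P dog P dog P dog => old old a dog old old old old P P dog a P dog P dog P dog => old old a dog old old old old a P dog a P dog P dog P dog => old old a dog old old old old a a dog a P dog P dog P dog => old old a dog old old old old a a dog a a dog P dog P dog => old old a dog old old old old a a dog a a dog a dog P dog => old old a dog old old old old a a dog a a dog a dog a dog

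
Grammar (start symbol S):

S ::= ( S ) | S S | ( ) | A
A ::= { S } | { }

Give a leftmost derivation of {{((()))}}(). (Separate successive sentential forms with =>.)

S => SS   [S ::= S S]
SS => AS   [S ::= A]
AS => {S}S   [A ::= { S }]
{S}S => {A}S   [S ::= A]
{A}S => {{S}}S   [A ::= { S }]
{{S}}S => {{(S)}}S   [S ::= ( S )]
{{(S)}}S => {{((S))}}S   [S ::= ( S )]
{{((S))}}S => {{((()))}}S   [S ::= ( )]
{{((()))}}S => {{((()))}}()   [S ::= ( )]

S=>SS=>AS=>{S}S=>{A}S=>{{S}}S=>{{(S)}}S=>{{((S))}}S=>{{((()))}}S=>{{((()))}}()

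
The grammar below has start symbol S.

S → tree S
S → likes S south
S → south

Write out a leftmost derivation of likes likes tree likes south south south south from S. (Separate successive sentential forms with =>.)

S => likes S south => likes likes S south south => likes likes tree S south south => likes likes tree likes S south south south => likes likes tree likes south south south south

S => likes S south   [S → likes S south]
likes S south => likes likes S south south   [S → likes S south]
likes likes S south south => likes likes tree S south south   [S → tree S]
likes likes tree S south south => likes likes tree likes S south south south   [S → likes S south]
likes likes tree likes S south south south => likes likes tree likes south south south south   [S → south]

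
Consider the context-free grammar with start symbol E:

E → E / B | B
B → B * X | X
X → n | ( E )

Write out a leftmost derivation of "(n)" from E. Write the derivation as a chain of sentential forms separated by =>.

E=>B=>X=>(E)=>(B)=>(X)=>(n)

E => B   [E → B]
B => X   [B → X]
X => (E)   [X → ( E )]
(E) => (B)   [E → B]
(B) => (X)   [B → X]
(X) => (n)   [X → n]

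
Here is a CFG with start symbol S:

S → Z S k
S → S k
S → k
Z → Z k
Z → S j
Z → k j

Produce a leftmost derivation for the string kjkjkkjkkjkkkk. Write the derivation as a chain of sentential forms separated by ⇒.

S⇒ZSk⇒kjSk⇒kjSkk⇒kjZSkkk⇒kjSjSkkk⇒kjZSkjSkkk⇒kjSjSkjSkkk⇒kjZSkjSkjSkkk⇒kjkjSkjSkjSkkk⇒kjkjkkjSkjSkkk⇒kjkjkkjkkjSkkk⇒kjkjkkjkkjkkkk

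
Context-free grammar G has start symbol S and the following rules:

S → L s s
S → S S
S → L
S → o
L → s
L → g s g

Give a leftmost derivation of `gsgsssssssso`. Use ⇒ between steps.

S ⇒ SS   [S → S S]
SS ⇒ LssS   [S → L s s]
LssS ⇒ gsgssS   [L → g s g]
gsgssS ⇒ gsgssSS   [S → S S]
gsgssSS ⇒ gsgssSSS   [S → S S]
gsgssSSS ⇒ gsgssLssSS   [S → L s s]
gsgssLssSS ⇒ gsgsssssSS   [L → s]
gsgsssssSS ⇒ gsgsssssLssS   [S → L s s]
gsgsssssLssS ⇒ gsgssssssssS   [L → s]
gsgssssssssS ⇒ gsgsssssssso   [S → o]

S ⇒ SS ⇒ LssS ⇒ gsgssS ⇒ gsgssSS ⇒ gsgssSSS ⇒ gsgssLssSS ⇒ gsgsssssSS ⇒ gsgsssssLssS ⇒ gsgssssssssS ⇒ gsgsssssssso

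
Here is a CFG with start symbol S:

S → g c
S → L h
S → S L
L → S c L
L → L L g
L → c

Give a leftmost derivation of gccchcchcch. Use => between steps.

S=>Lh=>ScLh=>LhcLh=>ScLhcLh=>LhcLhcLh=>ScLhcLhcLh=>gccLhcLhcLh=>gccchcLhcLh=>gccchcchcLh=>gccchcchcch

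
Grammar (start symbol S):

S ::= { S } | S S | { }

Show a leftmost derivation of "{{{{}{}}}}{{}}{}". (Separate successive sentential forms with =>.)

S => SS => {S}S => {{S}}S => {{{S}}}S => {{{SS}}}S => {{{{}S}}}S => {{{{}{}}}}S => {{{{}{}}}}SS => {{{{}{}}}}{S}S => {{{{}{}}}}{{}}S => {{{{}{}}}}{{}}{}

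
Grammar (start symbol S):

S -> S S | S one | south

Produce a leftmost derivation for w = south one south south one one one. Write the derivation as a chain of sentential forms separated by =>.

S => S S => S one S => south one S => south one S one => south one S S one => south one south S one => south one south S one one => south one south S one one one => south one south south one one one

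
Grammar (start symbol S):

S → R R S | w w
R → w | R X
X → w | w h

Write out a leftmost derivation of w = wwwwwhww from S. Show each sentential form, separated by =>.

S => RRS   [S → R R S]
RRS => RXRS   [R → R X]
RXRS => RXXRS   [R → R X]
RXXRS => wXXRS   [R → w]
wXXRS => wwXRS   [X → w]
wwXRS => wwwRS   [X → w]
wwwRS => wwwRXS   [R → R X]
wwwRXS => wwwwXS   [R → w]
wwwwXS => wwwwwhS   [X → w h]
wwwwwhS => wwwwwhww   [S → w w]

S=>RRS=>RXRS=>RXXRS=>wXXRS=>wwXRS=>wwwRS=>wwwRXS=>wwwwXS=>wwwwwhS=>wwwwwhww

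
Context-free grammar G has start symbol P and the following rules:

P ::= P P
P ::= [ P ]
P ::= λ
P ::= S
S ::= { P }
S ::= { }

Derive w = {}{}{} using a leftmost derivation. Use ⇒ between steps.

P ⇒ PP ⇒ PPP ⇒ SPP ⇒ {}PP ⇒ {}PPP ⇒ {}SPP ⇒ {}{}PP ⇒ {}{}SP ⇒ {}{}{}P ⇒ {}{}{}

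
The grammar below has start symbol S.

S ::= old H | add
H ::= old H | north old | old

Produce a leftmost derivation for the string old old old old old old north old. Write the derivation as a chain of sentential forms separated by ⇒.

S ⇒ old H   [S ::= old H]
old H ⇒ old old H   [H ::= old H]
old old H ⇒ old old old H   [H ::= old H]
old old old H ⇒ old old old old H   [H ::= old H]
old old old old H ⇒ old old old old old H   [H ::= old H]
old old old old old H ⇒ old old old old old old H   [H ::= old H]
old old old old old old H ⇒ old old old old old old north old   [H ::= north old]

S ⇒ old H ⇒ old old H ⇒ old old old H ⇒ old old old old H ⇒ old old old old old H ⇒ old old old old old old H ⇒ old old old old old old north old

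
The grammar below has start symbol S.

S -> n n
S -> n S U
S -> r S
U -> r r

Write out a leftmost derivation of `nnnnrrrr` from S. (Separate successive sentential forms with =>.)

S => nSU => nnSUU => nnnnUU => nnnnrrU => nnnnrrrr

S => nSU   [S -> n S U]
nSU => nnSUU   [S -> n S U]
nnSUU => nnnnUU   [S -> n n]
nnnnUU => nnnnrrU   [U -> r r]
nnnnrrU => nnnnrrrr   [U -> r r]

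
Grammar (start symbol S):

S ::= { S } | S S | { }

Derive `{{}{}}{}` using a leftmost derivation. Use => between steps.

S=>SS=>{S}S=>{SS}S=>{{}S}S=>{{}{}}S=>{{}{}}{}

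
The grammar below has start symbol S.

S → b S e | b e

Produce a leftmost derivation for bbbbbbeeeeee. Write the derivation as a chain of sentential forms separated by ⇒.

S ⇒ bSe ⇒ bbSee ⇒ bbbSeee ⇒ bbbbSeeee ⇒ bbbbbSeeeee ⇒ bbbbbbeeeeee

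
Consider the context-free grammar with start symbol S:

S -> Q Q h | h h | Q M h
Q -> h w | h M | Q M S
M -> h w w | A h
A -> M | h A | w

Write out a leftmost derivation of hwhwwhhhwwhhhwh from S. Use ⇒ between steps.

S ⇒ QQh   [S -> Q Q h]
QQh ⇒ QMSQh   [Q -> Q M S]
QMSQh ⇒ QMSMSQh   [Q -> Q M S]
QMSMSQh ⇒ hwMSMSQh   [Q -> h w]
hwMSMSQh ⇒ hwhwwSMSQh   [M -> h w w]
hwhwwSMSQh ⇒ hwhwwhhMSQh   [S -> h h]
hwhwwhhMSQh ⇒ hwhwwhhhwwSQh   [M -> h w w]
hwhwwhhhwwSQh ⇒ hwhwwhhhwwhhQh   [S -> h h]
hwhwwhhhwwhhQh ⇒ hwhwwhhhwwhhhwh   [Q -> h w]

S ⇒ QQh ⇒ QMSQh ⇒ QMSMSQh ⇒ hwMSMSQh ⇒ hwhwwSMSQh ⇒ hwhwwhhMSQh ⇒ hwhwwhhhwwSQh ⇒ hwhwwhhhwwhhQh ⇒ hwhwwhhhwwhhhwh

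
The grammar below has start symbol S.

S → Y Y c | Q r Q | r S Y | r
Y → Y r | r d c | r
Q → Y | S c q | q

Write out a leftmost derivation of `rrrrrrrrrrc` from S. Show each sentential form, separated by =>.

S => YYc => YrYc => YrrYc => YrrrYc => YrrrrYc => YrrrrrYc => YrrrrrrYc => rrrrrrrYc => rrrrrrrYrc => rrrrrrrYrrc => rrrrrrrrrrc

S => YYc   [S → Y Y c]
YYc => YrYc   [Y → Y r]
YrYc => YrrYc   [Y → Y r]
YrrYc => YrrrYc   [Y → Y r]
YrrrYc => YrrrrYc   [Y → Y r]
YrrrrYc => YrrrrrYc   [Y → Y r]
YrrrrrYc => YrrrrrrYc   [Y → Y r]
YrrrrrrYc => rrrrrrrYc   [Y → r]
rrrrrrrYc => rrrrrrrYrc   [Y → Y r]
rrrrrrrYrc => rrrrrrrYrrc   [Y → Y r]
rrrrrrrYrrc => rrrrrrrrrrc   [Y → r]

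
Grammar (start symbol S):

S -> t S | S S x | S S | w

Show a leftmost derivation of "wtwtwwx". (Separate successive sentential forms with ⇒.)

S ⇒ SS   [S -> S S]
SS ⇒ wS   [S -> w]
wS ⇒ wSSx   [S -> S S x]
wSSx ⇒ wtSSx   [S -> t S]
wtSSx ⇒ wtSSSx   [S -> S S]
wtSSSx ⇒ wtwSSx   [S -> w]
wtwSSx ⇒ wtwtSSx   [S -> t S]
wtwtSSx ⇒ wtwtwSx   [S -> w]
wtwtwSx ⇒ wtwtwwx   [S -> w]

S⇒SS⇒wS⇒wSSx⇒wtSSx⇒wtSSSx⇒wtwSSx⇒wtwtSSx⇒wtwtwSx⇒wtwtwwx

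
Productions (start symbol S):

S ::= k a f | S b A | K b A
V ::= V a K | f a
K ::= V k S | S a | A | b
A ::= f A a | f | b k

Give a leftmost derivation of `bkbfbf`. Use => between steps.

S => SbA   [S ::= S b A]
SbA => KbAbA   [S ::= K b A]
KbAbA => AbAbA   [K ::= A]
AbAbA => bkbAbA   [A ::= b k]
bkbAbA => bkbfbA   [A ::= f]
bkbfbA => bkbfbf   [A ::= f]

S=>SbA=>KbAbA=>AbAbA=>bkbAbA=>bkbfbA=>bkbfbf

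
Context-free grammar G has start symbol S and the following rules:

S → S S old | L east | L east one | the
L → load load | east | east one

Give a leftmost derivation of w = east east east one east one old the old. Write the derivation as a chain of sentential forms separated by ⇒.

S ⇒ S S old ⇒ S S old S old ⇒ L east S old S old ⇒ east east S old S old ⇒ east east L east one old S old ⇒ east east east one east one old S old ⇒ east east east one east one old the old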